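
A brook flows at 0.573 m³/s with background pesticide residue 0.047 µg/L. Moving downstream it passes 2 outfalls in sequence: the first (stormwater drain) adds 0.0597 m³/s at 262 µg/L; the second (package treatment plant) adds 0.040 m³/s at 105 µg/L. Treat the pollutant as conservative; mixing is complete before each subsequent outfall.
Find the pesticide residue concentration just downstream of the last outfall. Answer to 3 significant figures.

After outfall 1: Q = 0.5730 + 0.05970 = 0.6327 m³/s; C = (0.5730·0.04700 + 0.05970·262.0)/0.6327 = 24.76 µg/L.
After outfall 2: Q = 0.6327 + 0.04000 = 0.6727 m³/s; C = (0.6327·24.76 + 0.04000·105.0)/0.6727 = 29.54 µg/L.

29.5 µg/L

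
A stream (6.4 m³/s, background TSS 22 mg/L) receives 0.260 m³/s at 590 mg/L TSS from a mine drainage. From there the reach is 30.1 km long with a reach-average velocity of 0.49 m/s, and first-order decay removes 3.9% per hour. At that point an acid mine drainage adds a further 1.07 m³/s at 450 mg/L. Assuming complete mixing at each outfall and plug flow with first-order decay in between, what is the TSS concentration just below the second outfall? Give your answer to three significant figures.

Mass balance: C = (6.400·22.00 + 0.2600·590.0) / 6.660 = 294.2/6.660 = 44.17 mg/L; combined flow 6.660 m³/s.
Travel time t = 30.1·1000 / 0.49 = 61430 s = 17.06 h.
3.9%/h lost → k = −ln(1 − 0.039) = 0.03978 h⁻¹.
After decay, C = 44.17 × e^(−kt) = 44.17 × 0.5072 = 22.41 mg/L.
At the second outfall, C = (6.660·22.41 + 1.070·450.0) / (6.660 + 1.070) = 81.59 mg/L.

81.6 mg/L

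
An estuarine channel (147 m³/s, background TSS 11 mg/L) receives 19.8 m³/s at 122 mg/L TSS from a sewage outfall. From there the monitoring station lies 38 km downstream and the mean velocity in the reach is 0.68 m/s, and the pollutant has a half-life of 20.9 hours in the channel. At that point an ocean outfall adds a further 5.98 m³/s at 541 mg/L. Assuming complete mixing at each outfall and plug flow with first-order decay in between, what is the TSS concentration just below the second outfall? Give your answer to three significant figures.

Mass balance: C = (147.0·11.00 + 19.80·122.0) / 166.8 = 4033/166.8 = 24.18 mg/L; combined flow 166.8 m³/s.
Travel time t = 38·1000 / 0.68 = 55880 s = 15.52 h.
Half-life 20.9 h → k = ln 2 / 20.9 = 0.03316 h⁻¹ = 0.7960 d⁻¹.
Applying C = C₀e^(−kt): 24.18 × 0.5976 = 14.45 mg/L.
Second outfall: C = (166.8·14.45 + 5.980·541.0)/172.8 = 32.67 mg/L.

32.7 mg/L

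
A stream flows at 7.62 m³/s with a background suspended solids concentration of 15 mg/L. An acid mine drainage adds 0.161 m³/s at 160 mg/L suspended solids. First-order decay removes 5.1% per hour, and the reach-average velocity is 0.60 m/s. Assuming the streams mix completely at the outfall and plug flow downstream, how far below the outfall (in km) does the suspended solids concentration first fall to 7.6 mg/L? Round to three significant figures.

35.6 km

Flow-weighted average: C = (7.620·15.00 + 0.1610·160.0) / 7.781 = 140.1/7.781 = 18.00 mg/L.
5.1%/h lost → k = −ln(1 − 0.051) = 0.05235 h⁻¹.
Set 18.00·exp(−k·t) = 7.6 → t = ln(18.00/7.6)/k = 59300 s = 16.47 h.
Distance = v·t = 0.60·59300 = 35580 m = 35.58 km.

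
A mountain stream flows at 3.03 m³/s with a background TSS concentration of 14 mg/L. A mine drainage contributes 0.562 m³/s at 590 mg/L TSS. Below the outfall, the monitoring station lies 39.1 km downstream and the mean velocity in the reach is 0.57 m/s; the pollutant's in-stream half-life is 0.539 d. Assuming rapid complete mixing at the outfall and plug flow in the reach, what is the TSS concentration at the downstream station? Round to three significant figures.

37.5 mg/L

Conservation of mass: C = (3.030·14.00 + 0.5620·590.0) / 3.592 = 374.0/3.592 = 104.1 mg/L.
Travel time t = 39.1·1000 / 0.57 = 68600 s = 19.05 h.
Half-life 0.539 d → k = ln 2 / 0.539 = 1.286 d⁻¹.
After decay, C = 104.1 × e^(−kt) = 104.1 × 0.3602 = 37.51 mg/L.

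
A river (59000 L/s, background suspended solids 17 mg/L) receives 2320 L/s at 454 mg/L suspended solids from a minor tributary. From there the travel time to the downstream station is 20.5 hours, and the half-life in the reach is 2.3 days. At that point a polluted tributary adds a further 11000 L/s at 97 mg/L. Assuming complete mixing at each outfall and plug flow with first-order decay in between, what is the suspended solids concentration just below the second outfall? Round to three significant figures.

36.7 mg/L

Flow-weighted average: C = (59000·17.00 + 2320·454.0) / 61320 = 2056000/61320 = 33.53 mg/L; combined flow 61320 L/s.
Half-life 2.3 d → k = ln 2 / 2.3 = 0.3014 d⁻¹.
After decay, C = 33.53 × e^(−kt) = 33.53 × 0.7730 = 25.92 mg/L.
Second outfall: C = (61320·25.92 + 11000·97.00)/72320 = 36.73 mg/L.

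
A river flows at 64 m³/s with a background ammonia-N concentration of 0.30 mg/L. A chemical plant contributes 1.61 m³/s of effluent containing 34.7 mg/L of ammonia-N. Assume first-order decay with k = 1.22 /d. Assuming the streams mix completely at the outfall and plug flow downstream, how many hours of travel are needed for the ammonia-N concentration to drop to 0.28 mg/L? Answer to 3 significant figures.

Mass balance: C = (64.00·0.3000 + 1.610·34.70) / 65.61 = 75.07/65.61 = 1.144 mg/L.
1.144·exp(−k·t) = 0.28 → t = ln(1.144/0.28)/k = 99690 s = 27.69 h.

27.7 h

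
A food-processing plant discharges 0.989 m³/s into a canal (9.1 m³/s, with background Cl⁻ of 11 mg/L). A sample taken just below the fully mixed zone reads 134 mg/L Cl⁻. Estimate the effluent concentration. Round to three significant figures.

1270 mg/L

Mass balance: 9.100·11.00 + 0.9890·Cₑ = 10.09·134.0
→ Cₑ = (10.09·134.0 − 9.100·11.00) / 0.9890 = 1266 mg/L.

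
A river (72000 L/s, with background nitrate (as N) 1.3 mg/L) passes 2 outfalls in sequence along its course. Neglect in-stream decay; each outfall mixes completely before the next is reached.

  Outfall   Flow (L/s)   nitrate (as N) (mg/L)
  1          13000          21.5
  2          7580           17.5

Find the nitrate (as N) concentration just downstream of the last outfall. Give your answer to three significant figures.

5.46 mg/L

Below outfall 1: Q → 85000 L/s, C = (72000·1.300 + 13000·21.50)/85000 = 4.389 mg/L.
Below outfall 2: Q → 92580 L/s, C = (85000·4.389 + 7580·17.50)/92580 = 5.463 mg/L.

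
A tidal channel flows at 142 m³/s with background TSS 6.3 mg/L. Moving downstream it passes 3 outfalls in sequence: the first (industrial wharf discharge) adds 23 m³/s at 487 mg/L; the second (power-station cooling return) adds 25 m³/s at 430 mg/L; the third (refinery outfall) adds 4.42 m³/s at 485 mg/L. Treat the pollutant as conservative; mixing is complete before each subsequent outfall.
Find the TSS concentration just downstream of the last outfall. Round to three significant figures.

Outfall 1: combined Q = 165.0 m³/s; C = (142.0·6.300 + 23.00·487.0)/165.0 = 73.31 mg/L.
Outfall 2: combined Q = 190.0 m³/s; C = (165.0·73.31 + 25.00·430.0)/190.0 = 120.2 mg/L.
Outfall 3: combined Q = 194.4 m³/s; C = (190.0·120.2 + 4.420·485.0)/194.4 = 128.5 mg/L.

129 mg/L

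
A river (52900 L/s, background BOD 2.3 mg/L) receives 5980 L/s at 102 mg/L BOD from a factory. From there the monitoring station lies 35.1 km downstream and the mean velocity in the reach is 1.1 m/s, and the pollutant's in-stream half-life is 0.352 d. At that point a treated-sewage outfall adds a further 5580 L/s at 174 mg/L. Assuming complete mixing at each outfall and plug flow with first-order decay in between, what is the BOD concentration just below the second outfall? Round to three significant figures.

Mixed concentration C = ΣQC/ΣQ = (52900·2.300 + 5980·102.0) / 58880 = 731600/58880 = 12.43 mg/L; combined flow 58880 L/s.
Travel time t = 35.1·1000 / 1.1 = 31910 s = 8.864 h.
Half-life 0.352 d → k = ln 2 / 0.352 = 1.969 d⁻¹.
Decay over the reach: 12.43·exp(−kt) = 12.43·0.4832 = 6.005 mg/L.
At the second outfall, C = (58880·6.005 + 5580·174.0) / (58880 + 5580) = 20.55 mg/L.

20.5 mg/L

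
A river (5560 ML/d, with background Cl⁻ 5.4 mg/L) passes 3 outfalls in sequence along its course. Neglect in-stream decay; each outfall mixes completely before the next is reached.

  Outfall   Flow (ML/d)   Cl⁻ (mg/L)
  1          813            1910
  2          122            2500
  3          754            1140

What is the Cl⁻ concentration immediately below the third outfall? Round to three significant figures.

379 mg/L

Outfall 1: combined Q = 6373 ML/d; C = (5560·5.400 + 813.0·1910)/6373 = 248.4 mg/L.
Outfall 2: combined Q = 6495 ML/d; C = (6373·248.4 + 122.0·2500)/6495 = 290.7 mg/L.
Outfall 3: combined Q = 7249 ML/d; C = (6495·290.7 + 754.0·1140)/7249 = 379.0 mg/L.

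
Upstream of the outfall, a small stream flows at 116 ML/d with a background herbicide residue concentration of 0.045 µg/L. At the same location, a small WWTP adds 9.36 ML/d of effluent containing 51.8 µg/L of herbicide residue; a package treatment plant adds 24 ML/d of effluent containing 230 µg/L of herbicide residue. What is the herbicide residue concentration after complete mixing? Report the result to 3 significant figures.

40.2 µg/L

After mixing, C = (116.0·0.04500 + 9.360·51.80 + 24.00·230.0) / 149.4 = 6010/149.4 = 40.24 µg/L.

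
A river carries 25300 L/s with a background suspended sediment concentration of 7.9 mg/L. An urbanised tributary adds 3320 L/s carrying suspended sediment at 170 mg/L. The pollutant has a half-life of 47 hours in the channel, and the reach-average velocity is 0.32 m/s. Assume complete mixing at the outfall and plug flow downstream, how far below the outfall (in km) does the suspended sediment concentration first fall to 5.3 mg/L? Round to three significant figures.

Mixed concentration C = ΣQC/ΣQ = (25300·7.900 + 3320·170.0) / 28620 = 764300/28620 = 26.70 mg/L.
Half-life 47 h → k = ln 2 / 47 = 0.01475 h⁻¹ = 0.3539 d⁻¹.
Set 26.70·exp(−k·t) = 5.3 → t = ln(26.70/5.3)/k = 394700 s = 109.7 h.
Distance = v·t = 0.32·394700 = 126300 m = 126.3 km.

126 km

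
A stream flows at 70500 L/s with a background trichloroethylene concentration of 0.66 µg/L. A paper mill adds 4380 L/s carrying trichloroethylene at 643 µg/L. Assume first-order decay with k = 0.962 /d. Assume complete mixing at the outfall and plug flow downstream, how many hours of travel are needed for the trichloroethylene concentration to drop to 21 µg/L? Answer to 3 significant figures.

14.9 h

Mass balance: C = (70500·0.6600 + 4380·643.0) / 74880 = 2863000/74880 = 38.23 µg/L.
38.23·exp(−k·t) = 21 → t = ln(38.23/21)/k = 53810 s = 14.95 h.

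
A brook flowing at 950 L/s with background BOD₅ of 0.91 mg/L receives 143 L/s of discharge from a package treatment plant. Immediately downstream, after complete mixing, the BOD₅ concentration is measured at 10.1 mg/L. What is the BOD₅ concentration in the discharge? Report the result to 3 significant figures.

Mass balance: 950.0·0.9100 + 143.0·Cₑ = 1093·10.10
→ Cₑ = (1093·10.10 − 950.0·0.9100) / 143.0 = 71.15 mg/L.

71.2 mg/L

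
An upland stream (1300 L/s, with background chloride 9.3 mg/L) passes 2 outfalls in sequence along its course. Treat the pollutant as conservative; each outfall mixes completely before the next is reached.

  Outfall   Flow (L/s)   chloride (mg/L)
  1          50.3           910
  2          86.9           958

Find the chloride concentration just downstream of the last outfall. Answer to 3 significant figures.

98.2 mg/L

Below outfall 1: Q → 1350 L/s, C = (1300·9.300 + 50.30·910.0)/1350 = 42.85 mg/L.
Below outfall 2: Q → 1437 L/s, C = (1350·42.85 + 86.90·958.0)/1437 = 98.19 mg/L.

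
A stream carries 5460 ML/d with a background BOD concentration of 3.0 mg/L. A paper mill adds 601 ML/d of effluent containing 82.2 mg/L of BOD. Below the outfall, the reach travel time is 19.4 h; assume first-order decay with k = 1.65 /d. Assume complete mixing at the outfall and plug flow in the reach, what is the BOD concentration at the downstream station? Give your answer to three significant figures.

Mass balance: C = (5460·3.000 + 601.0·82.20) / 6061 = 65780/6061 = 10.85 mg/L.
Applying C = C₀e^(−kt): 10.85 × 0.2635 = 2.860 mg/L.

2.86 mg/L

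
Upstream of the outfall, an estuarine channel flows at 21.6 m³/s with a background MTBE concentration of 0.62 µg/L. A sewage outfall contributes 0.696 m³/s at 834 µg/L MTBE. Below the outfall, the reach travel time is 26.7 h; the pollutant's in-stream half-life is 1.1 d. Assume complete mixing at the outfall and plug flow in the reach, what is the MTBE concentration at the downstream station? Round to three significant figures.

Mixed concentration C = ΣQC/ΣQ = (21.60·0.6200 + 0.6960·834.0) / 22.30 = 593.9/22.30 = 26.64 µg/L.
Half-life 1.1 d → k = ln 2 / 1.1 = 0.6301 d⁻¹.
First-order decay: C = 26.64·exp(−k·t) = 26.64·0.4961 = 13.21 µg/L.

13.2 µg/L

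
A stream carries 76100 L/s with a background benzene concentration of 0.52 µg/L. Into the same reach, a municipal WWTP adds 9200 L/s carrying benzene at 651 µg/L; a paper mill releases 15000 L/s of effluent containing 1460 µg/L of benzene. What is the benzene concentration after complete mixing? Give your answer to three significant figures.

278 µg/L

Mixed concentration C = ΣQC/ΣQ = (76100·0.5200 + 9200·651.0 + 15000·1460) / 100300 = 27930000/100300 = 278.5 µg/L.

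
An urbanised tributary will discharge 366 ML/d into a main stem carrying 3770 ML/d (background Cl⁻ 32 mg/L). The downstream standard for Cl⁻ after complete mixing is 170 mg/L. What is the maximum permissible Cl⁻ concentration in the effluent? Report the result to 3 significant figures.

At the limit, (Qr·Cr + Qe·Cₑ)/(Qr + Qe) = 170:
Cₑ = (4136·170 − 3770·32.00) / 366.0 = 1591 mg/L.

1590 mg/L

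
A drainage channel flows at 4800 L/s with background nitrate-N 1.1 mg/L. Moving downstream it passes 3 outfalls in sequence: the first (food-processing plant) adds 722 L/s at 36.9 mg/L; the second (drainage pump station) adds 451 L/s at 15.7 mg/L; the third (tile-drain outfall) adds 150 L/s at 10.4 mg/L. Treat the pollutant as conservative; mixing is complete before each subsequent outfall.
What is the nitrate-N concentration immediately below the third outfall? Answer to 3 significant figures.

6.62 mg/L

Outfall 1: combined Q = 5522 L/s; C = (4800·1.100 + 722.0·36.90)/5522 = 5.781 mg/L.
Outfall 2: combined Q = 5973 L/s; C = (5522·5.781 + 451.0·15.70)/5973 = 6.530 mg/L.
Outfall 3: combined Q = 6123 L/s; C = (5973·6.530 + 150.0·10.40)/6123 = 6.625 mg/L.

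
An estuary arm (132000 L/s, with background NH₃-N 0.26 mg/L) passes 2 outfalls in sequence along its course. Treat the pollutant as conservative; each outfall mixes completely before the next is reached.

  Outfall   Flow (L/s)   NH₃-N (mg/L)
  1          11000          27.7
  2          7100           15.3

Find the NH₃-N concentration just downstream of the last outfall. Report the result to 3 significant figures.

After outfall 1: Q = 132000 + 11000 = 143000 L/s; C = (132000·0.2600 + 11000·27.70)/143000 = 2.371 mg/L.
After outfall 2: Q = 143000 + 7100 = 150100 L/s; C = (143000·2.371 + 7100·15.30)/150100 = 2.982 mg/L.

2.98 mg/L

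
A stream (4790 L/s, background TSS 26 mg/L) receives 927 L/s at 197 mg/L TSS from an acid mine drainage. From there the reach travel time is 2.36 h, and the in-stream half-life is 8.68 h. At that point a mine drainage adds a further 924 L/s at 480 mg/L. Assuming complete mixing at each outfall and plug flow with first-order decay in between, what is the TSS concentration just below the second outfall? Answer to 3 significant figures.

105 mg/L

Conservation of mass: C = (4790·26.00 + 927.0·197.0) / 5717 = 307200/5717 = 53.73 mg/L; combined flow 5717 L/s.
Half-life 8.68 h → k = ln 2 / 8.68 = 0.07986 h⁻¹ = 1.917 d⁻¹.
Applying C = C₀e^(−kt): 53.73 × 0.8282 = 44.50 mg/L.
Second outfall: C = (5717·44.50 + 924.0·480.0)/6641 = 105.1 mg/L.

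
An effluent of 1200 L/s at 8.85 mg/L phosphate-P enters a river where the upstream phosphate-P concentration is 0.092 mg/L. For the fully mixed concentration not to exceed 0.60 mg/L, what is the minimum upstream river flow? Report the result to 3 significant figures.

19500 L/s

Set C_mix = 0.60: (Q·0.09200 + 1200·8.850) / (Q + 1200) = 0.60
→ Q = 1200·(8.850 − 0.60)/(0.60 − 0.09200) = 19490 L/s.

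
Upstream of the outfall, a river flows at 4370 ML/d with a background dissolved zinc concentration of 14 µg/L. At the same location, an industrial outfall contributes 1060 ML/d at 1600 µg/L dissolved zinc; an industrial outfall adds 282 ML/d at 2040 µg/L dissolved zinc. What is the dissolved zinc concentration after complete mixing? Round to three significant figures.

Mass balance: C = (4370·14.00 + 1060·1600 + 282.0·2040) / 5712 = 2332000/5712 = 408.3 µg/L.

408 µg/L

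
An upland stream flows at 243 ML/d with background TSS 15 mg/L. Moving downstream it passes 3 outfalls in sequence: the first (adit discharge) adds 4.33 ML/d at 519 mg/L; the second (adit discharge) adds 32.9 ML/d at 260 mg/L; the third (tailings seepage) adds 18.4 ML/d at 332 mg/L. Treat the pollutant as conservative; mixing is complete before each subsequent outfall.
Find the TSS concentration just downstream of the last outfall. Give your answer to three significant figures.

Outfall 1: combined Q = 247.3 ML/d; C = (243.0·15.00 + 4.330·519.0)/247.3 = 23.82 mg/L.
Outfall 2: combined Q = 280.2 ML/d; C = (247.3·23.82 + 32.90·260.0)/280.2 = 51.55 mg/L.
Outfall 3: combined Q = 298.6 ML/d; C = (280.2·51.55 + 18.40·332.0)/298.6 = 68.83 mg/L.

68.8 mg/L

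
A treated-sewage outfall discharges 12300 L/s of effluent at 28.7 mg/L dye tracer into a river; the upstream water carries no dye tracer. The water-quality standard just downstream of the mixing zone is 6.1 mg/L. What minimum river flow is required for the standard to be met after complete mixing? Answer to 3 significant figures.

45600 L/s

Set C_mix = 6.1: (Q·0 + 12300·28.70) / (Q + 12300) = 6.1
→ Q = 12300·(28.70 − 6.1)/(6.1 − 0) = 45570 L/s.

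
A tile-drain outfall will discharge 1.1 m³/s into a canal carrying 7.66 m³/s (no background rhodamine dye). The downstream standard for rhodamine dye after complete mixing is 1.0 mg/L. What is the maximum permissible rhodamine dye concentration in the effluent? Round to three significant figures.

7.96 mg/L

At the limit, (Qr·Cr + Qe·Cₑ)/(Qr + Qe) = 1.0:
Cₑ = (8.760·1.0 − 7.660·0) / 1.100 = 7.964 mg/L.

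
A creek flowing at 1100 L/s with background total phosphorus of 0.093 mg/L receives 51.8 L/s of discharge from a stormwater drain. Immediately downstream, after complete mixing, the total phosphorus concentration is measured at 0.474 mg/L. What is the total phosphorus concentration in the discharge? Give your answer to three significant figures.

8.56 mg/L

Mass balance: 1100·0.09300 + 51.80·Cₑ = 1152·0.4740
→ Cₑ = (1152·0.4740 − 1100·0.09300) / 51.80 = 8.565 mg/L.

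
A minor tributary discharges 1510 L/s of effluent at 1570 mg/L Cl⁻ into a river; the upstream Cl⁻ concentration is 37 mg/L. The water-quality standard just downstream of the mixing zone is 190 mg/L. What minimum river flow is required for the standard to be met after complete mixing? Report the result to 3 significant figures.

13600 L/s

Set C_mix = 190: (Q·37.00 + 1510·1570) / (Q + 1510) = 190
→ Q = 1510·(1570 − 190)/(190 − 37.00) = 13620 L/s.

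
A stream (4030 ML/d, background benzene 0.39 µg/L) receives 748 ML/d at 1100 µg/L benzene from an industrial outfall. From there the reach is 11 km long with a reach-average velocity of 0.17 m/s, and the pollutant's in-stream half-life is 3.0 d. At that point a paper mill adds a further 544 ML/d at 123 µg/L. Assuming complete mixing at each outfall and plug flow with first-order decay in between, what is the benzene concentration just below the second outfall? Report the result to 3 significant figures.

143 µg/L

After mixing, C = (4030·0.3900 + 748.0·1100) / 4778 = 824400/4778 = 172.5 µg/L; combined flow 4778 ML/d.
Travel time t = 11·1000 / 0.17 = 64710 s = 17.97 h.
Half-life 3.0 d → k = ln 2 / 3.0 = 0.2310 d⁻¹.
First-order decay: C = 172.5·exp(−k·t) = 172.5·0.8411 = 145.1 µg/L.
Second outfall: C = (4778·145.1 + 544.0·123.0)/5322 = 142.9 µg/L.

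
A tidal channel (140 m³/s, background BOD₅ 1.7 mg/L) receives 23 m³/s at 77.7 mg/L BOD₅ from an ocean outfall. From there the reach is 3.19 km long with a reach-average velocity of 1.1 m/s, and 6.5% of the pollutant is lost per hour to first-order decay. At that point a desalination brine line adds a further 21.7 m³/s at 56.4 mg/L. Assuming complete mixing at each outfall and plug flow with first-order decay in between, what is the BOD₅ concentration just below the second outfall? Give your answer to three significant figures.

17.0 mg/L

Mass balance: C = (140.0·1.700 + 23.00·77.70) / 163.0 = 2025/163.0 = 12.42 mg/L; combined flow 163.0 m³/s.
Travel time t = 3.19·1000 / 1.1 = 2900 s = 0.8056 h.
6.5%/h lost → k = −ln(1 − 0.065) = 0.06721 h⁻¹.
Applying C = C₀e^(−kt): 12.42 × 0.9473 = 11.77 mg/L.
At the second outfall, C = (163.0·11.77 + 21.70·56.40) / (163.0 + 21.70) = 17.01 mg/L.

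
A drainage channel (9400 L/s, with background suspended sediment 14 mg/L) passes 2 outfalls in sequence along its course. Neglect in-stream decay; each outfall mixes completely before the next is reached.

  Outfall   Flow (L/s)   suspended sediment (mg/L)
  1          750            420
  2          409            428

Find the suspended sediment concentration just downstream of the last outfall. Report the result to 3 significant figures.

58.9 mg/L

After outfall 1: Q = 9400 + 750.0 = 10150 L/s; C = (9400·14.00 + 750.0·420.0)/10150 = 44.00 mg/L.
After outfall 2: Q = 10150 + 409.0 = 10560 L/s; C = (10150·44.00 + 409.0·428.0)/10560 = 58.87 mg/L.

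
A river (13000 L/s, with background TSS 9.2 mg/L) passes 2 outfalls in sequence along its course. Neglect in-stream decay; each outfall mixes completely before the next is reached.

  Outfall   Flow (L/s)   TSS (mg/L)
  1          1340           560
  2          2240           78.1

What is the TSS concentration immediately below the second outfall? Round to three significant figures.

63.0 mg/L

After outfall 1: Q = 13000 + 1340 = 14340 L/s; C = (13000·9.200 + 1340·560.0)/14340 = 60.67 mg/L.
After outfall 2: Q = 14340 + 2240 = 16580 L/s; C = (14340·60.67 + 2240·78.10)/16580 = 63.02 mg/L.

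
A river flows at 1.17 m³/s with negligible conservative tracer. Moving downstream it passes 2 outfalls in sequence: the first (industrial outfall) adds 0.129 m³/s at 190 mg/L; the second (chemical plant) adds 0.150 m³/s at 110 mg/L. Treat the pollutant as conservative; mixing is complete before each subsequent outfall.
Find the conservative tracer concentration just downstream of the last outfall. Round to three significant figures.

28.3 mg/L

Outfall 1: combined Q = 1.299 m³/s; C = (1.170·0 + 0.1290·190.0)/1.299 = 18.87 mg/L.
Outfall 2: combined Q = 1.449 m³/s; C = (1.299·18.87 + 0.1500·110.0)/1.449 = 28.30 mg/L.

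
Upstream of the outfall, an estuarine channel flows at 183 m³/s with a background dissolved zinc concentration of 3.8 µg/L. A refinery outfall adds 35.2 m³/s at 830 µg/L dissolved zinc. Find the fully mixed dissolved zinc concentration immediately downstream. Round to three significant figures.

Conservation of mass: C = (183.0·3.800 + 35.20·830.0) / 218.2 = 29910/218.2 = 137.1 µg/L.

137 µg/L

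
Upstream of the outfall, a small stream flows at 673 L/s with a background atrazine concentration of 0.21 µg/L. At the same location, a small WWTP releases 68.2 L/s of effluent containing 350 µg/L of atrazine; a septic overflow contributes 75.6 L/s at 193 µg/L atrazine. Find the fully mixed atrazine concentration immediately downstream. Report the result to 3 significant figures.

47.3 µg/L

Mass balance: C = (673.0·0.2100 + 68.20·350.0 + 75.60·193.0) / 816.8 = 38600/816.8 = 47.26 µg/L.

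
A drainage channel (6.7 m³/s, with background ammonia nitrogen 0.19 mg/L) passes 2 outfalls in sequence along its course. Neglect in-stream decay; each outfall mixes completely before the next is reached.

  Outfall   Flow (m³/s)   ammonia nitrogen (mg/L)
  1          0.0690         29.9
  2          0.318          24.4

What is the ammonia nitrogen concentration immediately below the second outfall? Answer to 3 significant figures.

Below outfall 1: Q → 6.769 m³/s, C = (6.700·0.1900 + 0.06900·29.90)/6.769 = 0.4928 mg/L.
Below outfall 2: Q → 7.087 m³/s, C = (6.769·0.4928 + 0.3180·24.40)/7.087 = 1.566 mg/L.

1.57 mg/L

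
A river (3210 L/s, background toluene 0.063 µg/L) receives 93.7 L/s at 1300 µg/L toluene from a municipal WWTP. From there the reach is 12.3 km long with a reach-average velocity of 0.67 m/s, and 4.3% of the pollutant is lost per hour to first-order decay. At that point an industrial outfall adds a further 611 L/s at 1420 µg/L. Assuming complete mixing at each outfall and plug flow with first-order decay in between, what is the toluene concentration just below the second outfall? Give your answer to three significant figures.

Mass balance: C = (3210·0.06300 + 93.70·1300) / 3304 = 122000/3304 = 36.93 µg/L; combined flow 3304 L/s.
Travel time t = 12.3·1000 / 0.67 = 18360 s = 5.100 h.
4.3%/h lost → k = −ln(1 − 0.043) = 0.04395 h⁻¹.
Applying C = C₀e^(−kt): 36.93 × 0.7992 = 29.52 µg/L.
Second outfall: C = (3304·29.52 + 611.0·1420)/3915 = 246.5 µg/L.

247 µg/L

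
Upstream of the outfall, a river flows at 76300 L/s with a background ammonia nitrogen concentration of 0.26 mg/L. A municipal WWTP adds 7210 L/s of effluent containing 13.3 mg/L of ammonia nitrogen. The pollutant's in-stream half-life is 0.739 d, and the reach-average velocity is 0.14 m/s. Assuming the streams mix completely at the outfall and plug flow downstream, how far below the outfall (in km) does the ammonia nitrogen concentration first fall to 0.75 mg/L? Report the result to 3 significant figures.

After mixing, C = (76300·0.2600 + 7210·13.30) / 83510 = 115700/83510 = 1.386 mg/L.
Half-life 0.739 d → k = ln 2 / 0.739 = 0.9380 d⁻¹.
Set 1.386·exp(−k·t) = 0.75 → t = ln(1.386/0.75)/k = 56560 s = 15.71 h.
Distance = v·t = 0.14·56560 = 7918 m = 7.918 km.

7.92 km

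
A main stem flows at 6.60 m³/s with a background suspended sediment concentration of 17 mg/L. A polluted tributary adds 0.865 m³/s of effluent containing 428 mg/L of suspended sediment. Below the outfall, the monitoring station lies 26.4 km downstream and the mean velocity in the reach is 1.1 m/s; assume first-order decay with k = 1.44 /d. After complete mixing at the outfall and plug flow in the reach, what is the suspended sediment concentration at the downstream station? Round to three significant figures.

43.3 mg/L

Flow-weighted average: C = (6.600·17.00 + 0.8650·428.0) / 7.465 = 482.4/7.465 = 64.62 mg/L.
Travel time t = 26.4·1000 / 1.1 = 24000 s = 6.667 h.
First-order decay: C = 64.62·exp(−k·t) = 64.62·0.6703 = 43.32 mg/L.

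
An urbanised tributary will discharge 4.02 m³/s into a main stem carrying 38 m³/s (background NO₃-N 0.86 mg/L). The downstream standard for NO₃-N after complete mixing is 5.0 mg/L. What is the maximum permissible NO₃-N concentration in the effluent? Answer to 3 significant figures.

At the limit, (Qr·Cr + Qe·Cₑ)/(Qr + Qe) = 5.0:
Cₑ = (42.02·5.0 − 38.00·0.8600) / 4.020 = 44.13 mg/L.

44.1 mg/L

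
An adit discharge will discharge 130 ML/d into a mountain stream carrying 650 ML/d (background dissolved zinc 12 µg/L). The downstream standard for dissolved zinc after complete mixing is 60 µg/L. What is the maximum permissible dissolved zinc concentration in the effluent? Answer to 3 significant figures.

At the limit, (Qr·Cr + Qe·Cₑ)/(Qr + Qe) = 60:
Cₑ = (780.0·60 − 650.0·12.00) / 130.0 = 300.0 µg/L.

300 µg/L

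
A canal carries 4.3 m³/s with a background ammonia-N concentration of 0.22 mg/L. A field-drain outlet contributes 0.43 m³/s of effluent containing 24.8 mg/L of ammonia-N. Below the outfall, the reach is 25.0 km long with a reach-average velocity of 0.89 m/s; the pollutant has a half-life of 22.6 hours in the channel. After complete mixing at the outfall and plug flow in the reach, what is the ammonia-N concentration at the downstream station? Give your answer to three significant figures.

1.93 mg/L

Mixed concentration C = ΣQC/ΣQ = (4.300·0.2200 + 0.4300·24.80) / 4.730 = 11.61/4.730 = 2.455 mg/L.
Travel time t = 25.0·1000 / 0.89 = 28090 s = 7.803 h.
Half-life 22.6 h → k = ln 2 / 22.6 = 0.03067 h⁻¹ = 0.7361 d⁻¹.
Decay over the reach: 2.455·exp(−kt) = 2.455·0.7872 = 1.932 mg/L.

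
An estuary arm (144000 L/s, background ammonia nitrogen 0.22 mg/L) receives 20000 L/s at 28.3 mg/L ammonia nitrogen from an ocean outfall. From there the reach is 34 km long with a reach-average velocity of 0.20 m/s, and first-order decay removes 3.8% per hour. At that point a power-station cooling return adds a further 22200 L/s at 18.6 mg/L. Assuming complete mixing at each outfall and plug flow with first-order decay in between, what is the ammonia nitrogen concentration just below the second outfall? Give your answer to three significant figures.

2.73 mg/L

Mixed concentration C = ΣQC/ΣQ = (144000·0.2200 + 20000·28.30) / 164000 = 597700/164000 = 3.644 mg/L; combined flow 164000 L/s.
Travel time t = 34·1000 / 0.20 = 170000 s = 47.22 h.
3.8%/h lost → k = −ln(1 − 0.038) = 0.03874 h⁻¹.
Decay over the reach: 3.644·exp(−kt) = 3.644·0.1605 = 0.5849 mg/L.
At the second outfall, C = (164000·0.5849 + 22200·18.60) / (164000 + 22200) = 2.733 mg/L.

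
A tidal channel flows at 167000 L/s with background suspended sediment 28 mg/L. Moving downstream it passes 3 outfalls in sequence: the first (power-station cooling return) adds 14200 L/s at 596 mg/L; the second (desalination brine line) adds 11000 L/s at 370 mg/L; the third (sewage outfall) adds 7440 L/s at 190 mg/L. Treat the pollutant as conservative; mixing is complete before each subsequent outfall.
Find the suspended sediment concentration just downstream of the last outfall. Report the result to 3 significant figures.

After outfall 1: Q = 167000 + 14200 = 181200 L/s; C = (167000·28.00 + 14200·596.0)/181200 = 72.51 mg/L.
After outfall 2: Q = 181200 + 11000 = 192200 L/s; C = (181200·72.51 + 11000·370.0)/192200 = 89.54 mg/L.
After outfall 3: Q = 192200 + 7440 = 199600 L/s; C = (192200·89.54 + 7440·190.0)/199600 = 93.28 mg/L.

93.3 mg/L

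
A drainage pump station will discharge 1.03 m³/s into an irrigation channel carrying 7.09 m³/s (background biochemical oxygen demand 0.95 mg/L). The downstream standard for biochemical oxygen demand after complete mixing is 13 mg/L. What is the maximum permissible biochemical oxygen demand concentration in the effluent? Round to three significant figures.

At the limit, (Qr·Cr + Qe·Cₑ)/(Qr + Qe) = 13:
Cₑ = (8.120·13 − 7.090·0.9500) / 1.030 = 95.95 mg/L.

95.9 mg/L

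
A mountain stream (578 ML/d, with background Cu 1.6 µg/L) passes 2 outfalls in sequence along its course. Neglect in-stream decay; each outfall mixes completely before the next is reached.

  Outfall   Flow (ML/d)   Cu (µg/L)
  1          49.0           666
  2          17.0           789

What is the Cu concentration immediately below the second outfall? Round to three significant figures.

Outfall 1: combined Q = 627.0 ML/d; C = (578.0·1.600 + 49.00·666.0)/627.0 = 53.52 µg/L.
Outfall 2: combined Q = 644.0 ML/d; C = (627.0·53.52 + 17.00·789.0)/644.0 = 72.94 µg/L.

72.9 µg/L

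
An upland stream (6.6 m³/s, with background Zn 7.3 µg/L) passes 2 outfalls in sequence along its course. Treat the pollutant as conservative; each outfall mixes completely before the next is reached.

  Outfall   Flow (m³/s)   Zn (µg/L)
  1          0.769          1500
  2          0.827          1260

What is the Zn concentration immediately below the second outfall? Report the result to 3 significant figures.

274 µg/L

After outfall 1: Q = 6.600 + 0.7690 = 7.369 m³/s; C = (6.600·7.300 + 0.7690·1500)/7.369 = 163.1 µg/L.
After outfall 2: Q = 7.369 + 0.8270 = 8.196 m³/s; C = (7.369·163.1 + 0.8270·1260)/8.196 = 273.8 µg/L.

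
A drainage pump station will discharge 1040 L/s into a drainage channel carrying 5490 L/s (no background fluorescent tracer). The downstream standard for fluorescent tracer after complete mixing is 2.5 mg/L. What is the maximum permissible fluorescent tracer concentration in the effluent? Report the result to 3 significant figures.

15.7 mg/L

At the limit, (Qr·Cr + Qe·Cₑ)/(Qr + Qe) = 2.5:
Cₑ = (6530·2.5 − 5490·0) / 1040 = 15.70 mg/L.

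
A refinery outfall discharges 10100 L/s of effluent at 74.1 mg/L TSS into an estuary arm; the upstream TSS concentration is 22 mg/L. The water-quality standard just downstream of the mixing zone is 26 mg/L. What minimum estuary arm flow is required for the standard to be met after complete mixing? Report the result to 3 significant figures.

121000 L/s

Set C_mix = 26: (Q·22.00 + 10100·74.10) / (Q + 10100) = 26
→ Q = 10100·(74.10 − 26)/(26 − 22.00) = 121500 L/s.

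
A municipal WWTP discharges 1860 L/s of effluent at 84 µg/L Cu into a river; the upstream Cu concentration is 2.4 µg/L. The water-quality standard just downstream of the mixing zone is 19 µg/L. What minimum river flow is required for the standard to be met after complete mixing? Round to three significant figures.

Set C_mix = 19: (Q·2.400 + 1860·84.00) / (Q + 1860) = 19
→ Q = 1860·(84.00 − 19)/(19 − 2.400) = 7283 L/s.

7280 L/s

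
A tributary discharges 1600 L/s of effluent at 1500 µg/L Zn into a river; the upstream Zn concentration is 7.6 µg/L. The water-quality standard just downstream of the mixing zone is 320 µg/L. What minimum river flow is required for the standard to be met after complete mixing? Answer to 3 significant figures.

Set C_mix = 320: (Q·7.600 + 1600·1500) / (Q + 1600) = 320
→ Q = 1600·(1500 − 320)/(320 − 7.600) = 6044 L/s.

6040 L/s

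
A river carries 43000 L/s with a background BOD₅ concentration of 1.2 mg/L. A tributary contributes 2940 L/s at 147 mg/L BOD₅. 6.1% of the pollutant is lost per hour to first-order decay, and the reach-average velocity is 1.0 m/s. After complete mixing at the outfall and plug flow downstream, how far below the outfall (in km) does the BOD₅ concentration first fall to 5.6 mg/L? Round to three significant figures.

Mixed concentration C = ΣQC/ΣQ = (43000·1.200 + 2940·147.0) / 45940 = 483800/45940 = 10.53 mg/L.
6.1%/h lost → k = −ln(1 − 0.061) = 0.06294 h⁻¹.
Set 10.53·exp(−k·t) = 5.6 → t = ln(10.53/5.6)/k = 36120 s = 10.03 h.
Distance = v·t = 1.0·36120 = 36120 m = 36.12 km.

36.1 km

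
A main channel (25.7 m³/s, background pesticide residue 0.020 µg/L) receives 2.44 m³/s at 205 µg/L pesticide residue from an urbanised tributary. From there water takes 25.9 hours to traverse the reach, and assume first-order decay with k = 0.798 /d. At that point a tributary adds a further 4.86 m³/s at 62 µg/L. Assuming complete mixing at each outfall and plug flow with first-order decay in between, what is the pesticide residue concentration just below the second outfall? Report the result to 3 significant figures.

Mass balance: C = (25.70·0.02000 + 2.440·205.0) / 28.14 = 500.7/28.14 = 17.79 µg/L; combined flow 28.14 m³/s.
Decay over the reach: 17.79·exp(−kt) = 17.79·0.4227 = 7.521 µg/L.
At the second outfall, C = (28.14·7.521 + 4.860·62.00) / (28.14 + 4.860) = 15.54 µg/L.

15.5 µg/L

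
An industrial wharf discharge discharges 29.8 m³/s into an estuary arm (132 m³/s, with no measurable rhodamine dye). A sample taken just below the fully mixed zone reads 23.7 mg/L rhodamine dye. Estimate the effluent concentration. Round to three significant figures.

129 mg/L

Mass balance: 132.0·0 + 29.80·Cₑ = 161.8·23.70
→ Cₑ = (161.8·23.70 − 132.0·0) / 29.80 = 128.7 mg/L.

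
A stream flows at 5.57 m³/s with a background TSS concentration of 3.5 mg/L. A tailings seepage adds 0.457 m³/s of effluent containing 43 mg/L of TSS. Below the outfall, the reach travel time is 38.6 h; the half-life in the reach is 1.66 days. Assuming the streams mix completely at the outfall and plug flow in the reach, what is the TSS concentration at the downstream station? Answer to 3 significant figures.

3.32 mg/L

Mass balance: C = (5.570·3.500 + 0.4570·43.00) / 6.027 = 39.15/6.027 = 6.495 mg/L.
Half-life 1.66 d → k = ln 2 / 1.66 = 0.4176 d⁻¹.
After decay, C = 6.495 × e^(−kt) = 6.495 × 0.5109 = 3.318 mg/L.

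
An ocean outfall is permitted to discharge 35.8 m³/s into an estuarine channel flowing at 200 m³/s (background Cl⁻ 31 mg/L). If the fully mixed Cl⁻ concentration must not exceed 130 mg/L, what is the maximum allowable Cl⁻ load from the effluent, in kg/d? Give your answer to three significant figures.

Mass balance at the limit: 200.0·31.00 + 35.80·Cₑ = 235.8·130 → Cₑ = 683.1 mg/L.
Load = 35.80 m³/s × 683.1 g/m³ × 86 400 s/d = 2113000 kg/d.

2110000 kg/d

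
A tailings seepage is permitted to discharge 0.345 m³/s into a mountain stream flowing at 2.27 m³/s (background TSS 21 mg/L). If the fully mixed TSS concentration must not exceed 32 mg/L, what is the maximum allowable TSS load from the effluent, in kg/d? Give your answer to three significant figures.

Mass balance at the limit: 2.270·21.00 + 0.3450·Cₑ = 2.615·32 → Cₑ = 104.4 mg/L.
Load = 0.3450 m³/s × 104.4 g/m³ × 86 400 s/d = 3111 kg/d.

3110 kg/d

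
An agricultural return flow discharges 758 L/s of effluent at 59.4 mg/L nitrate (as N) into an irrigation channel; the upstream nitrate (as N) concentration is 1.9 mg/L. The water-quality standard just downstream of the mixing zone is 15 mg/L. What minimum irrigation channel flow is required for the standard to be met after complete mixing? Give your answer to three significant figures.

Set C_mix = 15: (Q·1.900 + 758.0·59.40) / (Q + 758.0) = 15
→ Q = 758.0·(59.40 − 15)/(15 − 1.900) = 2569 L/s.

2570 L/s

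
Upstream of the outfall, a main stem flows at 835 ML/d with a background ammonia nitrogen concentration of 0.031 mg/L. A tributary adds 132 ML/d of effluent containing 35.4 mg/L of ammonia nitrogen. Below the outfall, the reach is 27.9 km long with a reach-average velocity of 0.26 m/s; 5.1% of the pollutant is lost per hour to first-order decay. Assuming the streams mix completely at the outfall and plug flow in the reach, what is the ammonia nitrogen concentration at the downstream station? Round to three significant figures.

After mixing, C = (835.0·0.03100 + 132.0·35.40) / 967.0 = 4699/967.0 = 4.859 mg/L.
Travel time t = 27.9·1000 / 0.26 = 107300 s = 29.81 h.
5.1%/h lost → k = −ln(1 − 0.051) = 0.05235 h⁻¹.
Applying C = C₀e^(−kt): 4.859 × 0.2101 = 1.021 mg/L.

1.02 mg/L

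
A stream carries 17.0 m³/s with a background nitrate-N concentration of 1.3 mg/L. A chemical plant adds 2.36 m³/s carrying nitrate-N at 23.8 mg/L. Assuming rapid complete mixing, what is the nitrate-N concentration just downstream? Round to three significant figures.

After mixing, C = (17.00·1.300 + 2.360·23.80) / 19.36 = 78.27/19.36 = 4.043 mg/L.

4.04 mg/L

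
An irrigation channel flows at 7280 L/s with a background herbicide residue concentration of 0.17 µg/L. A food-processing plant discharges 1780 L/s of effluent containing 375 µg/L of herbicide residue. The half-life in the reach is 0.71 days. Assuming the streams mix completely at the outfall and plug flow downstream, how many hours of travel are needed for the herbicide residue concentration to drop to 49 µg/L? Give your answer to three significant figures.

10.1 h

Conservation of mass: C = (7280·0.1700 + 1780·375.0) / 9060 = 668700/9060 = 73.81 µg/L.
Half-life 0.71 d → k = ln 2 / 0.71 = 0.9763 d⁻¹.
73.81·exp(−k·t) = 49 → t = ln(73.81/49)/k = 36260 s = 10.07 h.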